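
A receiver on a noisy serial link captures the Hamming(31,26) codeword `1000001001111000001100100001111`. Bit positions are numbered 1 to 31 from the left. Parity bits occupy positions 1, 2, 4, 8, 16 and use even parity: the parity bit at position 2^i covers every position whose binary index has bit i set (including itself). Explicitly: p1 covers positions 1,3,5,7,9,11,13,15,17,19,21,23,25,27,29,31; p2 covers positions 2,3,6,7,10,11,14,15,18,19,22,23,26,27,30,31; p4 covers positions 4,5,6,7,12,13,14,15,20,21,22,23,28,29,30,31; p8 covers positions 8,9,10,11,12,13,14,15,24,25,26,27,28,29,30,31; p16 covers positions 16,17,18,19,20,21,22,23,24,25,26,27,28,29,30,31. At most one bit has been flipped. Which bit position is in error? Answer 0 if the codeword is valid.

22

s1: b1⊕b3⊕b5⊕b7⊕b9⊕b11⊕b13⊕b15⊕b17⊕b19⊕b21⊕b23⊕b25⊕b27⊕b29⊕b31 = 1⊕0⊕0⊕1⊕0⊕1⊕1⊕0⊕0⊕1⊕0⊕1⊕0⊕0⊕1⊕1 = 0
s2: b2⊕b3⊕b6⊕b7⊕b10⊕b11⊕b14⊕b15⊕b18⊕b19⊕b22⊕b23⊕b26⊕b27⊕b30⊕b31 = 0⊕0⊕0⊕1⊕1⊕1⊕0⊕0⊕0⊕1⊕0⊕1⊕0⊕0⊕1⊕1 = 1
s4: b4⊕b5⊕b6⊕b7⊕b12⊕b13⊕b14⊕b15⊕b20⊕b21⊕b22⊕b23⊕b28⊕b29⊕b30⊕b31 = 0⊕0⊕0⊕1⊕1⊕1⊕0⊕0⊕1⊕0⊕0⊕1⊕1⊕1⊕1⊕1 = 1
s8: b8⊕b9⊕b10⊕b11⊕b12⊕b13⊕b14⊕b15⊕b24⊕b25⊕b26⊕b27⊕b28⊕b29⊕b30⊕b31 = 0⊕0⊕1⊕1⊕1⊕1⊕0⊕0⊕0⊕0⊕0⊕0⊕1⊕1⊕1⊕1 = 0
s16: b16⊕b17⊕b18⊕b19⊕b20⊕b21⊕b22⊕b23⊕b24⊕b25⊕b26⊕b27⊕b28⊕b29⊕b30⊕b31 = 0⊕0⊕0⊕1⊕1⊕0⊕0⊕1⊕0⊕0⊕0⊕0⊕1⊕1⊕1⊕1 = 1
Syndrome (s16...s1) = 10110 → position 22.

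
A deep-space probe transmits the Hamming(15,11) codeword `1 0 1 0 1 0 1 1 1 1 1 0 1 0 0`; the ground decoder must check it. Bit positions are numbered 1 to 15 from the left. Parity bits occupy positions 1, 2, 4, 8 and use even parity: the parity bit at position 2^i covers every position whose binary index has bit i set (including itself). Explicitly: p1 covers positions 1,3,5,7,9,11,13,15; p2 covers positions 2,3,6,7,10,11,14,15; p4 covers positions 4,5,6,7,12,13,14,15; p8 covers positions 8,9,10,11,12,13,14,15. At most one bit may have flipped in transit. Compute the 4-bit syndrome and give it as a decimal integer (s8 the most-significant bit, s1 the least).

s1: b1⊕b3⊕b5⊕b7⊕b9⊕b11⊕b13⊕b15 = 1⊕1⊕1⊕1⊕1⊕1⊕1⊕0 = 1
s2: b2⊕b3⊕b6⊕b7⊕b10⊕b11⊕b14⊕b15 = 0⊕1⊕0⊕1⊕1⊕1⊕0⊕0 = 0
s4: b4⊕b5⊕b6⊕b7⊕b12⊕b13⊕b14⊕b15 = 0⊕1⊕0⊕1⊕0⊕1⊕0⊕0 = 1
s8: b8⊕b9⊕b10⊕b11⊕b12⊕b13⊕b14⊕b15 = 1⊕1⊕1⊕1⊕0⊕1⊕0⊕0 = 1
Syndrome (s8...s1) = 1101 → position 13.

13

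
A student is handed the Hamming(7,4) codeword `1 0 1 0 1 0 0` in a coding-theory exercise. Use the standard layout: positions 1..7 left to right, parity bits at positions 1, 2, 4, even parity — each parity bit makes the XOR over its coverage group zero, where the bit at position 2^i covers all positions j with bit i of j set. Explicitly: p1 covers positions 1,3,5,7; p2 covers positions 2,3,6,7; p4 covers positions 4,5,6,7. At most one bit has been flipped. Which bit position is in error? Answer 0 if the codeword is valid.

s1: b1⊕b3⊕b5⊕b7 = 1⊕1⊕1⊕0 = 1
s2: b2⊕b3⊕b6⊕b7 = 0⊕1⊕0⊕0 = 1
s4: b4⊕b5⊕b6⊕b7 = 0⊕1⊕0⊕0 = 1
Syndrome (s4...s1) = 111 → position 7.

7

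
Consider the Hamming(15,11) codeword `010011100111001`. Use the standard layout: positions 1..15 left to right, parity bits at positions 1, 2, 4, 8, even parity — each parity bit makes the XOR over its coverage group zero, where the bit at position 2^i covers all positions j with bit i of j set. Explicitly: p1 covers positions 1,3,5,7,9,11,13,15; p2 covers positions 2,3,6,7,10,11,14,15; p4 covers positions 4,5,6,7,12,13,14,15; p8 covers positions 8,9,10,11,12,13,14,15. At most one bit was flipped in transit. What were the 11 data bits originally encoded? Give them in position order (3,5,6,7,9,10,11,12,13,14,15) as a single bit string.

01110111001

s1: b1⊕b3⊕b5⊕b7⊕b9⊕b11⊕b13⊕b15 = 0⊕0⊕1⊕1⊕0⊕1⊕0⊕1 = 0
s2: b2⊕b3⊕b6⊕b7⊕b10⊕b11⊕b14⊕b15 = 1⊕0⊕1⊕1⊕1⊕1⊕0⊕1 = 0
s4: b4⊕b5⊕b6⊕b7⊕b12⊕b13⊕b14⊕b15 = 0⊕1⊕1⊕1⊕1⊕0⊕0⊕1 = 1
s8: b8⊕b9⊕b10⊕b11⊕b12⊕b13⊕b14⊕b15 = 0⊕0⊕1⊕1⊕1⊕0⊕0⊕1 = 0
Syndrome (s8...s1) = 0100 → position 4.
Flip bit 4: corrected codeword = 010111100111001
Data bits at positions 3,5,6,7,9,10,11,12,13,14,15: 01110111001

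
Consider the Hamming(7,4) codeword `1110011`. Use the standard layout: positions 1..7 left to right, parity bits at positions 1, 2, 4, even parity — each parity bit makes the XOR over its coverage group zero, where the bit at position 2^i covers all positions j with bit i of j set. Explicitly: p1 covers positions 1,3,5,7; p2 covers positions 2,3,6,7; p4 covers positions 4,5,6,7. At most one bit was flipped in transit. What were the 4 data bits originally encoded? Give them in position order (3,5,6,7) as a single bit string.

s1: b1⊕b3⊕b5⊕b7 = 1⊕1⊕0⊕1 = 1
s2: b2⊕b3⊕b6⊕b7 = 1⊕1⊕1⊕1 = 0
s4: b4⊕b5⊕b6⊕b7 = 0⊕0⊕1⊕1 = 0
Syndrome (s4...s1) = 001 → position 1.
Flip bit 1: corrected codeword = 0110011
Data bits at positions 3,5,6,7: 1011

1011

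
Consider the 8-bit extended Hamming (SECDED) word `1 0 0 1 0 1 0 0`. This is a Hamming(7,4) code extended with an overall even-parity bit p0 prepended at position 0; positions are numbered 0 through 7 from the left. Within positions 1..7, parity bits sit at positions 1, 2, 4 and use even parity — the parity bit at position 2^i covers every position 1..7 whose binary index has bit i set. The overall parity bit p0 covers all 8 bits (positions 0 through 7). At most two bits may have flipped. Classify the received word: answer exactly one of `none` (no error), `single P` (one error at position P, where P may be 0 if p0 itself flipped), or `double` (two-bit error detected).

single 6

s1: b1⊕b3⊕b5⊕b7 = 0⊕1⊕1⊕0 = 0
s2: b2⊕b3⊕b6⊕b7 = 0⊕1⊕0⊕0 = 1
s4: b4⊕b5⊕b6⊕b7 = 0⊕1⊕0⊕0 = 1
Syndrome (s4...s1) = 110 → position 6.
Overall parity (XOR of all 8 bits, including p0): 1⊕0⊕0⊕1⊕0⊕1⊕0⊕0 = 1
Overall=1, syndrome position=6 → single-bit error at position 6.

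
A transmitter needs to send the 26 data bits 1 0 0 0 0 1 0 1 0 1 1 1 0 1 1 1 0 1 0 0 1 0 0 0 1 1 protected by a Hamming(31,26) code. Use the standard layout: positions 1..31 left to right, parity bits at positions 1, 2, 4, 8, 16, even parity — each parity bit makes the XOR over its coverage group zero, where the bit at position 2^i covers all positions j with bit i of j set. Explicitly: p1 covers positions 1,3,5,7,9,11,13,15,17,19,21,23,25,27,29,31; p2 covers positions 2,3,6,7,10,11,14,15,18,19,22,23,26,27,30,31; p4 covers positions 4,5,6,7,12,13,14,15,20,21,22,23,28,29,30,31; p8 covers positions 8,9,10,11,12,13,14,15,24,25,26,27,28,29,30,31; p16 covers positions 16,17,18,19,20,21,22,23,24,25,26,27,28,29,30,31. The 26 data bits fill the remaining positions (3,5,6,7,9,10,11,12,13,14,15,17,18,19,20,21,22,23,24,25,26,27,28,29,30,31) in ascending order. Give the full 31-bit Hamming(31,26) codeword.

1110000101010110101110100100011

Place data bits at non-power-of-two positions: b3=1, b5=0, b6=0, b7=0, b9=0, b10=1, b11=0, b12=1, b13=0, b14=1, b15=1, b17=1, b18=0, b19=1, b20=1, b21=1, b22=0, b23=1, b24=0, b25=0, b26=1, b27=0, b28=0, b29=0, b30=1, b31=1.
p1 = XOR of data positions {3,5,7,9,11,13,15,17,19,21,23,25,27,29,31} = 1⊕0⊕0⊕0⊕0⊕0⊕1⊕1⊕1⊕1⊕1⊕0⊕0⊕0⊕1 = 1
p2 = XOR of data positions {3,6,7,10,11,14,15,18,19,22,23,26,27,30,31} = 1⊕0⊕0⊕1⊕0⊕1⊕1⊕0⊕1⊕0⊕1⊕1⊕0⊕1⊕1 = 1
p4 = XOR of data positions {5,6,7,12,13,14,15,20,21,22,23,28,29,30,31} = 0⊕0⊕0⊕1⊕0⊕1⊕1⊕1⊕1⊕0⊕1⊕0⊕0⊕1⊕1 = 0
p8 = XOR of data positions {9,10,11,12,13,14,15,24,25,26,27,28,29,30,31} = 0⊕1⊕0⊕1⊕0⊕1⊕1⊕0⊕0⊕1⊕0⊕0⊕0⊕1⊕1 = 1
p16 = XOR of data positions {17,18,19,20,21,22,23,24,25,26,27,28,29,30,31} = 1⊕0⊕1⊕1⊕1⊕0⊕1⊕0⊕0⊕1⊕0⊕0⊕0⊕1⊕1 = 0
Codeword b1..b31 = 1110000101010110101110100100011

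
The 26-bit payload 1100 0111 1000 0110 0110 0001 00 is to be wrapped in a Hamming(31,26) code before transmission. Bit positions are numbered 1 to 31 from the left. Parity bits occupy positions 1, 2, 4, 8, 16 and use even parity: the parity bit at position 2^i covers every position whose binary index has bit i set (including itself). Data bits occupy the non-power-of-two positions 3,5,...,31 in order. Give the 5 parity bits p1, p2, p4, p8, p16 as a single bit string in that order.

Place data bits at non-power-of-two positions: b3=1, b5=1, b6=0, b7=0, b9=0, b10=1, b11=1, b12=1, b13=1, b14=0, b15=0, b17=0, b18=0, b19=1, b20=1, b21=0, b22=0, b23=1, b24=1, b25=0, b26=0, b27=0, b28=0, b29=1, b30=0, b31=0.
p1 = XOR of data positions {3,5,7,9,11,13,15,17,19,21,23,25,27,29,31} = 1⊕1⊕0⊕0⊕1⊕1⊕0⊕0⊕1⊕0⊕1⊕0⊕0⊕1⊕0 = 1
p2 = XOR of data positions {3,6,7,10,11,14,15,18,19,22,23,26,27,30,31} = 1⊕0⊕0⊕1⊕1⊕0⊕0⊕0⊕1⊕0⊕1⊕0⊕0⊕0⊕0 = 1
p4 = XOR of data positions {5,6,7,12,13,14,15,20,21,22,23,28,29,30,31} = 1⊕0⊕0⊕1⊕1⊕0⊕0⊕1⊕0⊕0⊕1⊕0⊕1⊕0⊕0 = 0
p8 = XOR of data positions {9,10,11,12,13,14,15,24,25,26,27,28,29,30,31} = 0⊕1⊕1⊕1⊕1⊕0⊕0⊕1⊕0⊕0⊕0⊕0⊕1⊕0⊕0 = 0
p16 = XOR of data positions {17,18,19,20,21,22,23,24,25,26,27,28,29,30,31} = 0⊕0⊕1⊕1⊕0⊕0⊕1⊕1⊕0⊕0⊕0⊕0⊕1⊕0⊕0 = 1
Parity bits p1,p2,p4,p8,p16 = 11001

11001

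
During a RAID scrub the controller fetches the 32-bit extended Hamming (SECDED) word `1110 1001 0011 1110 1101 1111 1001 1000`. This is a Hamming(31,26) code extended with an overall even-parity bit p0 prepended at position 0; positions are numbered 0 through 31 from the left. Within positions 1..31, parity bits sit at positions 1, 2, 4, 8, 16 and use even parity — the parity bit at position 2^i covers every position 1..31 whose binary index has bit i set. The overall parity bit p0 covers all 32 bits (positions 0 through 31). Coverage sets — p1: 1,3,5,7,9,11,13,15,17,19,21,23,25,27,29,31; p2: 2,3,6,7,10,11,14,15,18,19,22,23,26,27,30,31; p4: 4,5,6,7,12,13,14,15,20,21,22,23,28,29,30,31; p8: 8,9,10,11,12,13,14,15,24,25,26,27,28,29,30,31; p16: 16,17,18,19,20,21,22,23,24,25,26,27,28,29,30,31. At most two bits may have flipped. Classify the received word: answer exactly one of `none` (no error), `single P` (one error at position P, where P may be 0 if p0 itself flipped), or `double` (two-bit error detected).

double

s1: b1⊕b3⊕b5⊕b7⊕b9⊕b11⊕b13⊕b15⊕b17⊕b19⊕b21⊕b23⊕b25⊕b27⊕b29⊕b31 = 1⊕0⊕0⊕1⊕0⊕1⊕1⊕0⊕1⊕1⊕1⊕1⊕0⊕1⊕0⊕0 = 1
s2: b2⊕b3⊕b6⊕b7⊕b10⊕b11⊕b14⊕b15⊕b18⊕b19⊕b22⊕b23⊕b26⊕b27⊕b30⊕b31 = 1⊕0⊕0⊕1⊕1⊕1⊕1⊕0⊕0⊕1⊕1⊕1⊕0⊕1⊕0⊕0 = 1
s4: b4⊕b5⊕b6⊕b7⊕b12⊕b13⊕b14⊕b15⊕b20⊕b21⊕b22⊕b23⊕b28⊕b29⊕b30⊕b31 = 1⊕0⊕0⊕1⊕1⊕1⊕1⊕0⊕1⊕1⊕1⊕1⊕1⊕0⊕0⊕0 = 0
s8: b8⊕b9⊕b10⊕b11⊕b12⊕b13⊕b14⊕b15⊕b24⊕b25⊕b26⊕b27⊕b28⊕b29⊕b30⊕b31 = 0⊕0⊕1⊕1⊕1⊕1⊕1⊕0⊕1⊕0⊕0⊕1⊕1⊕0⊕0⊕0 = 0
s16: b16⊕b17⊕b18⊕b19⊕b20⊕b21⊕b22⊕b23⊕b24⊕b25⊕b26⊕b27⊕b28⊕b29⊕b30⊕b31 = 1⊕1⊕0⊕1⊕1⊕1⊕1⊕1⊕1⊕0⊕0⊕1⊕1⊕0⊕0⊕0 = 0
Syndrome (s16...s1) = 00011 → position 3.
Overall parity (XOR of all 32 bits, including p0): 1⊕1⊕1⊕0⊕1⊕0⊕0⊕1⊕0⊕0⊕1⊕1⊕1⊕1⊕1⊕0⊕1⊕1⊕0⊕1⊕1⊕1⊕1⊕1⊕1⊕0⊕0⊕1⊕1⊕0⊕0⊕0 = 0
Overall=0, syndrome position=3 → double-bit error detected (uncorrectable).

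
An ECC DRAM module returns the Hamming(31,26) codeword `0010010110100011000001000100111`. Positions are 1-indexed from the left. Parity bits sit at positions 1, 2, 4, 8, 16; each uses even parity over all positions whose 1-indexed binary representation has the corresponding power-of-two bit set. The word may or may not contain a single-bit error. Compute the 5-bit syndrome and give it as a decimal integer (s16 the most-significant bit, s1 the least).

s1: b1⊕b3⊕b5⊕b7⊕b9⊕b11⊕b13⊕b15⊕b17⊕b19⊕b21⊕b23⊕b25⊕b27⊕b29⊕b31 = 0⊕1⊕0⊕0⊕1⊕1⊕0⊕1⊕0⊕0⊕0⊕0⊕0⊕0⊕1⊕1 = 0
s2: b2⊕b3⊕b6⊕b7⊕b10⊕b11⊕b14⊕b15⊕b18⊕b19⊕b22⊕b23⊕b26⊕b27⊕b30⊕b31 = 0⊕1⊕1⊕0⊕0⊕1⊕0⊕1⊕0⊕0⊕1⊕0⊕1⊕0⊕1⊕1 = 0
s4: b4⊕b5⊕b6⊕b7⊕b12⊕b13⊕b14⊕b15⊕b20⊕b21⊕b22⊕b23⊕b28⊕b29⊕b30⊕b31 = 0⊕0⊕1⊕0⊕0⊕0⊕0⊕1⊕0⊕0⊕1⊕0⊕0⊕1⊕1⊕1 = 0
s8: b8⊕b9⊕b10⊕b11⊕b12⊕b13⊕b14⊕b15⊕b24⊕b25⊕b26⊕b27⊕b28⊕b29⊕b30⊕b31 = 1⊕1⊕0⊕1⊕0⊕0⊕0⊕1⊕0⊕0⊕1⊕0⊕0⊕1⊕1⊕1 = 0
s16: b16⊕b17⊕b18⊕b19⊕b20⊕b21⊕b22⊕b23⊕b24⊕b25⊕b26⊕b27⊕b28⊕b29⊕b30⊕b31 = 1⊕0⊕0⊕0⊕0⊕0⊕1⊕0⊕0⊕0⊕1⊕0⊕0⊕1⊕1⊕1 = 0
Syndrome (s16...s1) = 00000 → position 0 (no error).

0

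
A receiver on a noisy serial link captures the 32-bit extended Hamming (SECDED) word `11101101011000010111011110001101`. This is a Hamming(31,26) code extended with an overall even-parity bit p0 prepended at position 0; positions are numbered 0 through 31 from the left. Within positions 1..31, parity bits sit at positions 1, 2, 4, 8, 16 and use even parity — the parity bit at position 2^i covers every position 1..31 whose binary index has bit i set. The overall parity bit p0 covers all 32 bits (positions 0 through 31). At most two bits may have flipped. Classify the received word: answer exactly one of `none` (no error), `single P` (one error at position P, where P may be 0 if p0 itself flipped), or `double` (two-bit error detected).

s1: b1⊕b3⊕b5⊕b7⊕b9⊕b11⊕b13⊕b15⊕b17⊕b19⊕b21⊕b23⊕b25⊕b27⊕b29⊕b31 = 1⊕0⊕1⊕1⊕1⊕0⊕0⊕1⊕1⊕1⊕1⊕1⊕0⊕0⊕1⊕1 = 1
s2: b2⊕b3⊕b6⊕b7⊕b10⊕b11⊕b14⊕b15⊕b18⊕b19⊕b22⊕b23⊕b26⊕b27⊕b30⊕b31 = 1⊕0⊕0⊕1⊕1⊕0⊕0⊕1⊕1⊕1⊕1⊕1⊕0⊕0⊕0⊕1 = 1
s4: b4⊕b5⊕b6⊕b7⊕b12⊕b13⊕b14⊕b15⊕b20⊕b21⊕b22⊕b23⊕b28⊕b29⊕b30⊕b31 = 1⊕1⊕0⊕1⊕0⊕0⊕0⊕1⊕0⊕1⊕1⊕1⊕1⊕1⊕0⊕1 = 0
s8: b8⊕b9⊕b10⊕b11⊕b12⊕b13⊕b14⊕b15⊕b24⊕b25⊕b26⊕b27⊕b28⊕b29⊕b30⊕b31 = 0⊕1⊕1⊕0⊕0⊕0⊕0⊕1⊕1⊕0⊕0⊕0⊕1⊕1⊕0⊕1 = 1
s16: b16⊕b17⊕b18⊕b19⊕b20⊕b21⊕b22⊕b23⊕b24⊕b25⊕b26⊕b27⊕b28⊕b29⊕b30⊕b31 = 0⊕1⊕1⊕1⊕0⊕1⊕1⊕1⊕1⊕0⊕0⊕0⊕1⊕1⊕0⊕1 = 0
Syndrome (s16...s1) = 01011 → position 11.
Overall parity (XOR of all 32 bits, including p0): 1⊕1⊕1⊕0⊕1⊕1⊕0⊕1⊕0⊕1⊕1⊕0⊕0⊕0⊕0⊕1⊕0⊕1⊕1⊕1⊕0⊕1⊕1⊕1⊕1⊕0⊕0⊕0⊕1⊕1⊕0⊕1 = 1
Overall=1, syndrome position=11 → single-bit error at position 11.

single 11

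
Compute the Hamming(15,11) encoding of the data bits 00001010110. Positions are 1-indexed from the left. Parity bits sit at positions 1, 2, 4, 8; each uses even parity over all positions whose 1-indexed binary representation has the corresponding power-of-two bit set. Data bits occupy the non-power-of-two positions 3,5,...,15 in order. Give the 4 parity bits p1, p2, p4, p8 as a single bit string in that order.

Place data bits at non-power-of-two positions: b3=0, b5=0, b6=0, b7=0, b9=1, b10=0, b11=1, b12=0, b13=1, b14=1, b15=0.
p1 = XOR of data positions {3,5,7,9,11,13,15} = 0⊕0⊕0⊕1⊕1⊕1⊕0 = 1
p2 = XOR of data positions {3,6,7,10,11,14,15} = 0⊕0⊕0⊕0⊕1⊕1⊕0 = 0
p4 = XOR of data positions {5,6,7,12,13,14,15} = 0⊕0⊕0⊕0⊕1⊕1⊕0 = 0
p8 = XOR of data positions {9,10,11,12,13,14,15} = 1⊕0⊕1⊕0⊕1⊕1⊕0 = 0
Parity bits p1,p2,p4,p8 = 1000

1000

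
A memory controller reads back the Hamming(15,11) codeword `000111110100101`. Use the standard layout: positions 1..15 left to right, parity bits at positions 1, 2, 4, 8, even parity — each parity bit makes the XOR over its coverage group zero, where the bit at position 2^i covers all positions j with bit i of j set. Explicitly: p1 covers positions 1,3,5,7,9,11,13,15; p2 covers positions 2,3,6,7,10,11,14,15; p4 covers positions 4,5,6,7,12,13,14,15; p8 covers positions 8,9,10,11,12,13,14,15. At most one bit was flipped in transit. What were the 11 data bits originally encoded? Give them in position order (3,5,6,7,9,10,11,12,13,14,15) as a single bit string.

01110100101

s1: b1⊕b3⊕b5⊕b7⊕b9⊕b11⊕b13⊕b15 = 0⊕0⊕1⊕1⊕0⊕0⊕1⊕1 = 0
s2: b2⊕b3⊕b6⊕b7⊕b10⊕b11⊕b14⊕b15 = 0⊕0⊕1⊕1⊕1⊕0⊕0⊕1 = 0
s4: b4⊕b5⊕b6⊕b7⊕b12⊕b13⊕b14⊕b15 = 1⊕1⊕1⊕1⊕0⊕1⊕0⊕1 = 0
s8: b8⊕b9⊕b10⊕b11⊕b12⊕b13⊕b14⊕b15 = 1⊕0⊕1⊕0⊕0⊕1⊕0⊕1 = 0
Syndrome (s8...s1) = 0000 → position 0 (no error).
No correction needed.
Data bits at positions 3,5,6,7,9,10,11,12,13,14,15: 01110100101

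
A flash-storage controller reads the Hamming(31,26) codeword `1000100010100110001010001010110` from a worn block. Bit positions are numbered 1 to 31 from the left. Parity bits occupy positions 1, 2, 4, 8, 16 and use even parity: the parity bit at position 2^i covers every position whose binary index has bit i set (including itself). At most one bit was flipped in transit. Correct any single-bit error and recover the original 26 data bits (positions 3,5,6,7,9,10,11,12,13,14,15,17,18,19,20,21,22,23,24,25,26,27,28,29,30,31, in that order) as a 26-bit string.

01001010011001010001010110

s1: b1⊕b3⊕b5⊕b7⊕b9⊕b11⊕b13⊕b15⊕b17⊕b19⊕b21⊕b23⊕b25⊕b27⊕b29⊕b31 = 1⊕0⊕1⊕0⊕1⊕1⊕0⊕1⊕0⊕1⊕1⊕0⊕1⊕1⊕1⊕0 = 0
s2: b2⊕b3⊕b6⊕b7⊕b10⊕b11⊕b14⊕b15⊕b18⊕b19⊕b22⊕b23⊕b26⊕b27⊕b30⊕b31 = 0⊕0⊕0⊕0⊕0⊕1⊕1⊕1⊕0⊕1⊕0⊕0⊕0⊕1⊕1⊕0 = 0
s4: b4⊕b5⊕b6⊕b7⊕b12⊕b13⊕b14⊕b15⊕b20⊕b21⊕b22⊕b23⊕b28⊕b29⊕b30⊕b31 = 0⊕1⊕0⊕0⊕0⊕0⊕1⊕1⊕0⊕1⊕0⊕0⊕0⊕1⊕1⊕0 = 0
s8: b8⊕b9⊕b10⊕b11⊕b12⊕b13⊕b14⊕b15⊕b24⊕b25⊕b26⊕b27⊕b28⊕b29⊕b30⊕b31 = 0⊕1⊕0⊕1⊕0⊕0⊕1⊕1⊕0⊕1⊕0⊕1⊕0⊕1⊕1⊕0 = 0
s16: b16⊕b17⊕b18⊕b19⊕b20⊕b21⊕b22⊕b23⊕b24⊕b25⊕b26⊕b27⊕b28⊕b29⊕b30⊕b31 = 0⊕0⊕0⊕1⊕0⊕1⊕0⊕0⊕0⊕1⊕0⊕1⊕0⊕1⊕1⊕0 = 0
Syndrome (s16...s1) = 00000 → position 0 (no error).
No correction needed.
Data bits at positions 3,5,6,7,9,10,11,12,13,14,15,17,18,19,20,21,22,23,24,25,26,27,28,29,30,31: 01001010011001010001010110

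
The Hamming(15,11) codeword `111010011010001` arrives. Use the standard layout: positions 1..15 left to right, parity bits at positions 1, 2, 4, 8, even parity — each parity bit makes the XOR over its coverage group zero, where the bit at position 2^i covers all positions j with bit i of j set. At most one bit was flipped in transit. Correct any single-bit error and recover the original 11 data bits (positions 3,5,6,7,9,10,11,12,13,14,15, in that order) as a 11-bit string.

11001010001

s1: b1⊕b3⊕b5⊕b7⊕b9⊕b11⊕b13⊕b15 = 1⊕1⊕1⊕0⊕1⊕1⊕0⊕1 = 0
s2: b2⊕b3⊕b6⊕b7⊕b10⊕b11⊕b14⊕b15 = 1⊕1⊕0⊕0⊕0⊕1⊕0⊕1 = 0
s4: b4⊕b5⊕b6⊕b7⊕b12⊕b13⊕b14⊕b15 = 0⊕1⊕0⊕0⊕0⊕0⊕0⊕1 = 0
s8: b8⊕b9⊕b10⊕b11⊕b12⊕b13⊕b14⊕b15 = 1⊕1⊕0⊕1⊕0⊕0⊕0⊕1 = 0
Syndrome (s8...s1) = 0000 → position 0 (no error).
No correction needed.
Data bits at positions 3,5,6,7,9,10,11,12,13,14,15: 11001010001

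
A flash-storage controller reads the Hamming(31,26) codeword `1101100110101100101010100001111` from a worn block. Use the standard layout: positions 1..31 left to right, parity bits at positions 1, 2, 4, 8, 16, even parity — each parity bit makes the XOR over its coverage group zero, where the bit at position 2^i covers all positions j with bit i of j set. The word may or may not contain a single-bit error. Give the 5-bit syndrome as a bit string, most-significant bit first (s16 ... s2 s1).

01011

s1: b1⊕b3⊕b5⊕b7⊕b9⊕b11⊕b13⊕b15⊕b17⊕b19⊕b21⊕b23⊕b25⊕b27⊕b29⊕b31 = 1⊕0⊕1⊕0⊕1⊕1⊕1⊕0⊕1⊕1⊕1⊕1⊕0⊕0⊕1⊕1 = 1
s2: b2⊕b3⊕b6⊕b7⊕b10⊕b11⊕b14⊕b15⊕b18⊕b19⊕b22⊕b23⊕b26⊕b27⊕b30⊕b31 = 1⊕0⊕0⊕0⊕0⊕1⊕1⊕0⊕0⊕1⊕0⊕1⊕0⊕0⊕1⊕1 = 1
s4: b4⊕b5⊕b6⊕b7⊕b12⊕b13⊕b14⊕b15⊕b20⊕b21⊕b22⊕b23⊕b28⊕b29⊕b30⊕b31 = 1⊕1⊕0⊕0⊕0⊕1⊕1⊕0⊕0⊕1⊕0⊕1⊕1⊕1⊕1⊕1 = 0
s8: b8⊕b9⊕b10⊕b11⊕b12⊕b13⊕b14⊕b15⊕b24⊕b25⊕b26⊕b27⊕b28⊕b29⊕b30⊕b31 = 1⊕1⊕0⊕1⊕0⊕1⊕1⊕0⊕0⊕0⊕0⊕0⊕1⊕1⊕1⊕1 = 1
s16: b16⊕b17⊕b18⊕b19⊕b20⊕b21⊕b22⊕b23⊕b24⊕b25⊕b26⊕b27⊕b28⊕b29⊕b30⊕b31 = 0⊕1⊕0⊕1⊕0⊕1⊕0⊕1⊕0⊕0⊕0⊕0⊕1⊕1⊕1⊕1 = 0
Syndrome (s16...s1) = 01011 → position 11.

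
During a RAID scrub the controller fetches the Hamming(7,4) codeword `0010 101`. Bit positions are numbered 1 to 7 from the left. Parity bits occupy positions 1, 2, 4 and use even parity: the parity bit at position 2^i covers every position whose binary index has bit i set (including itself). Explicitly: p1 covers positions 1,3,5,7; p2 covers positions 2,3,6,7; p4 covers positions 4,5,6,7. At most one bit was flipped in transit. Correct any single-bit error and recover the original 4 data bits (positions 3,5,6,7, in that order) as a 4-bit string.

s1: b1⊕b3⊕b5⊕b7 = 0⊕1⊕1⊕1 = 1
s2: b2⊕b3⊕b6⊕b7 = 0⊕1⊕0⊕1 = 0
s4: b4⊕b5⊕b6⊕b7 = 0⊕1⊕0⊕1 = 0
Syndrome (s4...s1) = 001 → position 1.
Flip bit 1: corrected codeword = 1010101
Data bits at positions 3,5,6,7: 1101

1101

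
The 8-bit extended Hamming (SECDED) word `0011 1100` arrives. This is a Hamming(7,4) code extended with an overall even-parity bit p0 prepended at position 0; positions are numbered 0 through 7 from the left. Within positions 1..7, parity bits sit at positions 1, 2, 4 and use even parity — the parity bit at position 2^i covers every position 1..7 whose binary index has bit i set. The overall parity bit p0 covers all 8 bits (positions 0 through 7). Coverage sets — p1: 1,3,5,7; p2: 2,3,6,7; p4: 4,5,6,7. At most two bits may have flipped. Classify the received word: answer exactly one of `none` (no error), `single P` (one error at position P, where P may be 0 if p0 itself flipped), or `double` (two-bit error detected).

s1: b1⊕b3⊕b5⊕b7 = 0⊕1⊕1⊕0 = 0
s2: b2⊕b3⊕b6⊕b7 = 1⊕1⊕0⊕0 = 0
s4: b4⊕b5⊕b6⊕b7 = 1⊕1⊕0⊕0 = 0
Syndrome (s4...s1) = 000 → position 0 (no error).
Overall parity (XOR of all 8 bits, including p0): 0⊕0⊕1⊕1⊕1⊕1⊕0⊕0 = 0
Overall=0, syndrome position=0 → no error.

none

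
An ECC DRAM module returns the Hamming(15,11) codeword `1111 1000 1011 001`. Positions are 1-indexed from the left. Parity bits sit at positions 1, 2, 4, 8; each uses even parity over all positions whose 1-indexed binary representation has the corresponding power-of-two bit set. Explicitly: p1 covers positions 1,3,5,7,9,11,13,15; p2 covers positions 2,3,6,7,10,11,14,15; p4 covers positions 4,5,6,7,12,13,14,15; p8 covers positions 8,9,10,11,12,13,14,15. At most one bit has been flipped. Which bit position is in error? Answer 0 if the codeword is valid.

s1: b1⊕b3⊕b5⊕b7⊕b9⊕b11⊕b13⊕b15 = 1⊕1⊕1⊕0⊕1⊕1⊕0⊕1 = 0
s2: b2⊕b3⊕b6⊕b7⊕b10⊕b11⊕b14⊕b15 = 1⊕1⊕0⊕0⊕0⊕1⊕0⊕1 = 0
s4: b4⊕b5⊕b6⊕b7⊕b12⊕b13⊕b14⊕b15 = 1⊕1⊕0⊕0⊕1⊕0⊕0⊕1 = 0
s8: b8⊕b9⊕b10⊕b11⊕b12⊕b13⊕b14⊕b15 = 0⊕1⊕0⊕1⊕1⊕0⊕0⊕1 = 0
Syndrome (s8...s1) = 0000 → position 0 (no error).

0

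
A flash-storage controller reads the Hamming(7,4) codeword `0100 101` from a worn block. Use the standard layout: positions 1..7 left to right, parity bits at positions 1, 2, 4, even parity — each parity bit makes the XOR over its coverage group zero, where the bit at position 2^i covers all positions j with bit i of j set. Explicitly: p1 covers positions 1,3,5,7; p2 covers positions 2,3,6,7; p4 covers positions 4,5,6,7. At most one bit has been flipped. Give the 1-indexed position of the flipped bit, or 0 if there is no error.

0

s1: b1⊕b3⊕b5⊕b7 = 0⊕0⊕1⊕1 = 0
s2: b2⊕b3⊕b6⊕b7 = 1⊕0⊕0⊕1 = 0
s4: b4⊕b5⊕b6⊕b7 = 0⊕1⊕0⊕1 = 0
Syndrome (s4...s1) = 000 → position 0 (no error).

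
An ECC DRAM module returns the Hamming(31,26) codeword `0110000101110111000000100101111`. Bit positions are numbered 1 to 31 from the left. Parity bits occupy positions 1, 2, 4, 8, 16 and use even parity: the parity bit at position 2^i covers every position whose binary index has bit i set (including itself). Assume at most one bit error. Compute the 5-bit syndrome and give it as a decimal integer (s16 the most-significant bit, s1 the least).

s1: b1⊕b3⊕b5⊕b7⊕b9⊕b11⊕b13⊕b15⊕b17⊕b19⊕b21⊕b23⊕b25⊕b27⊕b29⊕b31 = 0⊕1⊕0⊕0⊕0⊕1⊕0⊕1⊕0⊕0⊕0⊕1⊕0⊕0⊕1⊕1 = 0
s2: b2⊕b3⊕b6⊕b7⊕b10⊕b11⊕b14⊕b15⊕b18⊕b19⊕b22⊕b23⊕b26⊕b27⊕b30⊕b31 = 1⊕1⊕0⊕0⊕1⊕1⊕1⊕1⊕0⊕0⊕0⊕1⊕1⊕0⊕1⊕1 = 0
s4: b4⊕b5⊕b6⊕b7⊕b12⊕b13⊕b14⊕b15⊕b20⊕b21⊕b22⊕b23⊕b28⊕b29⊕b30⊕b31 = 0⊕0⊕0⊕0⊕1⊕0⊕1⊕1⊕0⊕0⊕0⊕1⊕1⊕1⊕1⊕1 = 0
s8: b8⊕b9⊕b10⊕b11⊕b12⊕b13⊕b14⊕b15⊕b24⊕b25⊕b26⊕b27⊕b28⊕b29⊕b30⊕b31 = 1⊕0⊕1⊕1⊕1⊕0⊕1⊕1⊕0⊕0⊕1⊕0⊕1⊕1⊕1⊕1 = 1
s16: b16⊕b17⊕b18⊕b19⊕b20⊕b21⊕b22⊕b23⊕b24⊕b25⊕b26⊕b27⊕b28⊕b29⊕b30⊕b31 = 1⊕0⊕0⊕0⊕0⊕0⊕0⊕1⊕0⊕0⊕1⊕0⊕1⊕1⊕1⊕1 = 1
Syndrome (s16...s1) = 11000 → position 24.

24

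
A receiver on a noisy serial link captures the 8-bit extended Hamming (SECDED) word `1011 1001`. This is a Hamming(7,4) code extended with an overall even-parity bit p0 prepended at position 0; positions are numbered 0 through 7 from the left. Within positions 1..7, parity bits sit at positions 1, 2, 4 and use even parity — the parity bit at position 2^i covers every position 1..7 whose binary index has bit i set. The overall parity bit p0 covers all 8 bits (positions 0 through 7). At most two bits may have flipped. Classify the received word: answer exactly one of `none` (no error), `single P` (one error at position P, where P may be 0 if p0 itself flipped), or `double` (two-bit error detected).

s1: b1⊕b3⊕b5⊕b7 = 0⊕1⊕0⊕1 = 0
s2: b2⊕b3⊕b6⊕b7 = 1⊕1⊕0⊕1 = 1
s4: b4⊕b5⊕b6⊕b7 = 1⊕0⊕0⊕1 = 0
Syndrome (s4...s1) = 010 → position 2.
Overall parity (XOR of all 8 bits, including p0): 1⊕0⊕1⊕1⊕1⊕0⊕0⊕1 = 1
Overall=1, syndrome position=2 → single-bit error at position 2.

single 2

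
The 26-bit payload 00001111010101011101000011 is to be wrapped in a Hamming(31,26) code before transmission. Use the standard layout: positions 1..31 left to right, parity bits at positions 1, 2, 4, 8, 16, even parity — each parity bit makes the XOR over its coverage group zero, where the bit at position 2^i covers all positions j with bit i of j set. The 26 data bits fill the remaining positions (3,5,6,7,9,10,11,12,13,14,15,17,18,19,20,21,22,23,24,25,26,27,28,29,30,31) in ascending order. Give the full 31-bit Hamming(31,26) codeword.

0001000011110100101011101000011

Place data bits at non-power-of-two positions: b3=0, b5=0, b6=0, b7=0, b9=1, b10=1, b11=1, b12=1, b13=0, b14=1, b15=0, b17=1, b18=0, b19=1, b20=0, b21=1, b22=1, b23=1, b24=0, b25=1, b26=0, b27=0, b28=0, b29=0, b30=1, b31=1.
p1 = XOR of data positions {3,5,7,9,11,13,15,17,19,21,23,25,27,29,31} = 0⊕0⊕0⊕1⊕1⊕0⊕0⊕1⊕1⊕1⊕1⊕1⊕0⊕0⊕1 = 0
p2 = XOR of data positions {3,6,7,10,11,14,15,18,19,22,23,26,27,30,31} = 0⊕0⊕0⊕1⊕1⊕1⊕0⊕0⊕1⊕1⊕1⊕0⊕0⊕1⊕1 = 0
p4 = XOR of data positions {5,6,7,12,13,14,15,20,21,22,23,28,29,30,31} = 0⊕0⊕0⊕1⊕0⊕1⊕0⊕0⊕1⊕1⊕1⊕0⊕0⊕1⊕1 = 1
p8 = XOR of data positions {9,10,11,12,13,14,15,24,25,26,27,28,29,30,31} = 1⊕1⊕1⊕1⊕0⊕1⊕0⊕0⊕1⊕0⊕0⊕0⊕0⊕1⊕1 = 0
p16 = XOR of data positions {17,18,19,20,21,22,23,24,25,26,27,28,29,30,31} = 1⊕0⊕1⊕0⊕1⊕1⊕1⊕0⊕1⊕0⊕0⊕0⊕0⊕1⊕1 = 0
Codeword b1..b31 = 0001000011110100101011101000011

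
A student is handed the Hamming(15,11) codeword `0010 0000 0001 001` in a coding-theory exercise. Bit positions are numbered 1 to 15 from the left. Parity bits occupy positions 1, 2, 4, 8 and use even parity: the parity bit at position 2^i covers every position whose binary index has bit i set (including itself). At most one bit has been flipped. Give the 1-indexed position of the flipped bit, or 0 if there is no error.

0

s1: b1⊕b3⊕b5⊕b7⊕b9⊕b11⊕b13⊕b15 = 0⊕1⊕0⊕0⊕0⊕0⊕0⊕1 = 0
s2: b2⊕b3⊕b6⊕b7⊕b10⊕b11⊕b14⊕b15 = 0⊕1⊕0⊕0⊕0⊕0⊕0⊕1 = 0
s4: b4⊕b5⊕b6⊕b7⊕b12⊕b13⊕b14⊕b15 = 0⊕0⊕0⊕0⊕1⊕0⊕0⊕1 = 0
s8: b8⊕b9⊕b10⊕b11⊕b12⊕b13⊕b14⊕b15 = 0⊕0⊕0⊕0⊕1⊕0⊕0⊕1 = 0
Syndrome (s8...s1) = 0000 → position 0 (no error).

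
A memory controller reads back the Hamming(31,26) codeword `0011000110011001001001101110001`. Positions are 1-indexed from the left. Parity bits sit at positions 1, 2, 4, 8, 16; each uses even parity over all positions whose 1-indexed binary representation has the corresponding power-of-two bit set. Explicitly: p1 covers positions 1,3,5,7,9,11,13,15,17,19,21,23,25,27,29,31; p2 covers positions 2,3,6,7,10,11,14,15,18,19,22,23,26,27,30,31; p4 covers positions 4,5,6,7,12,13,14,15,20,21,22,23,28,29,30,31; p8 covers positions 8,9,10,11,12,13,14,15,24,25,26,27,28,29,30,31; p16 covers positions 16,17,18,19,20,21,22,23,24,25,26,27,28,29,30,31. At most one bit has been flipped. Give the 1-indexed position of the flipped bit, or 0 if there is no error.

2

s1: b1⊕b3⊕b5⊕b7⊕b9⊕b11⊕b13⊕b15⊕b17⊕b19⊕b21⊕b23⊕b25⊕b27⊕b29⊕b31 = 0⊕1⊕0⊕0⊕1⊕0⊕1⊕0⊕0⊕1⊕0⊕1⊕1⊕1⊕0⊕1 = 0
s2: b2⊕b3⊕b6⊕b7⊕b10⊕b11⊕b14⊕b15⊕b18⊕b19⊕b22⊕b23⊕b26⊕b27⊕b30⊕b31 = 0⊕1⊕0⊕0⊕0⊕0⊕0⊕0⊕0⊕1⊕1⊕1⊕1⊕1⊕0⊕1 = 1
s4: b4⊕b5⊕b6⊕b7⊕b12⊕b13⊕b14⊕b15⊕b20⊕b21⊕b22⊕b23⊕b28⊕b29⊕b30⊕b31 = 1⊕0⊕0⊕0⊕1⊕1⊕0⊕0⊕0⊕0⊕1⊕1⊕0⊕0⊕0⊕1 = 0
s8: b8⊕b9⊕b10⊕b11⊕b12⊕b13⊕b14⊕b15⊕b24⊕b25⊕b26⊕b27⊕b28⊕b29⊕b30⊕b31 = 1⊕1⊕0⊕0⊕1⊕1⊕0⊕0⊕0⊕1⊕1⊕1⊕0⊕0⊕0⊕1 = 0
s16: b16⊕b17⊕b18⊕b19⊕b20⊕b21⊕b22⊕b23⊕b24⊕b25⊕b26⊕b27⊕b28⊕b29⊕b30⊕b31 = 1⊕0⊕0⊕1⊕0⊕0⊕1⊕1⊕0⊕1⊕1⊕1⊕0⊕0⊕0⊕1 = 0
Syndrome (s16...s1) = 00010 → position 2.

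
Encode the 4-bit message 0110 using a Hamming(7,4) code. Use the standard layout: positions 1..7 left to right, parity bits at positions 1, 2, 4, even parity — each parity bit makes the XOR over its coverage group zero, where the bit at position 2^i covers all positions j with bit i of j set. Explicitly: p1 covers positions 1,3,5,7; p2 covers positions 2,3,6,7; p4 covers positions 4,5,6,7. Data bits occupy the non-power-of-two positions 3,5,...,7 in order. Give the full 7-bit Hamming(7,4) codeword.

Place data bits at non-power-of-two positions: b3=0, b5=1, b6=1, b7=0.
p1 = XOR of data positions {3,5,7} = 0⊕1⊕0 = 1
p2 = XOR of data positions {3,6,7} = 0⊕1⊕0 = 1
p4 = XOR of data positions {5,6,7} = 1⊕1⊕0 = 0
Codeword b1..b7 = 1100110

1100110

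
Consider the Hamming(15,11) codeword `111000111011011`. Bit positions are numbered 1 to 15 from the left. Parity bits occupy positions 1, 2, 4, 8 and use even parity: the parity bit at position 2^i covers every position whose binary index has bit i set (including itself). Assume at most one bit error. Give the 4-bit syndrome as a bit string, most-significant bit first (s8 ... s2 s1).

0000

s1: b1⊕b3⊕b5⊕b7⊕b9⊕b11⊕b13⊕b15 = 1⊕1⊕0⊕1⊕1⊕1⊕0⊕1 = 0
s2: b2⊕b3⊕b6⊕b7⊕b10⊕b11⊕b14⊕b15 = 1⊕1⊕0⊕1⊕0⊕1⊕1⊕1 = 0
s4: b4⊕b5⊕b6⊕b7⊕b12⊕b13⊕b14⊕b15 = 0⊕0⊕0⊕1⊕1⊕0⊕1⊕1 = 0
s8: b8⊕b9⊕b10⊕b11⊕b12⊕b13⊕b14⊕b15 = 1⊕1⊕0⊕1⊕1⊕0⊕1⊕1 = 0
Syndrome (s8...s1) = 0000 → position 0 (no error).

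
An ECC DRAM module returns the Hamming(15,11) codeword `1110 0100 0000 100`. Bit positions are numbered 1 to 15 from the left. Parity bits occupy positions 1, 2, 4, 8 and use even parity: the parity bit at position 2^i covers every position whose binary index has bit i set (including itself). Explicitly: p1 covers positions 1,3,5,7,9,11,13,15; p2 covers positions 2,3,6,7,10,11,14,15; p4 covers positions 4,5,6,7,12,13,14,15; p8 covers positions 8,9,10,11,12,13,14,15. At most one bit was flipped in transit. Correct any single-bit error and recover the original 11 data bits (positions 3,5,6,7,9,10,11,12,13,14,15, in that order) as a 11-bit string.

s1: b1⊕b3⊕b5⊕b7⊕b9⊕b11⊕b13⊕b15 = 1⊕1⊕0⊕0⊕0⊕0⊕1⊕0 = 1
s2: b2⊕b3⊕b6⊕b7⊕b10⊕b11⊕b14⊕b15 = 1⊕1⊕1⊕0⊕0⊕0⊕0⊕0 = 1
s4: b4⊕b5⊕b6⊕b7⊕b12⊕b13⊕b14⊕b15 = 0⊕0⊕1⊕0⊕0⊕1⊕0⊕0 = 0
s8: b8⊕b9⊕b10⊕b11⊕b12⊕b13⊕b14⊕b15 = 0⊕0⊕0⊕0⊕0⊕1⊕0⊕0 = 1
Syndrome (s8...s1) = 1011 → position 11.
Flip bit 11: corrected codeword = 111001000010100
Data bits at positions 3,5,6,7,9,10,11,12,13,14,15: 10100010100

10100010100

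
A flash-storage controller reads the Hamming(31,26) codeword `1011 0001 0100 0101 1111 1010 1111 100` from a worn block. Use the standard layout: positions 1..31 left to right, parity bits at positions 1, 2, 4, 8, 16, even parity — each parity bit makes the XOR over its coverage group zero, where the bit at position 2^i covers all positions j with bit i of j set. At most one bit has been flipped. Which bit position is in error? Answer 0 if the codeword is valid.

5

s1: b1⊕b3⊕b5⊕b7⊕b9⊕b11⊕b13⊕b15⊕b17⊕b19⊕b21⊕b23⊕b25⊕b27⊕b29⊕b31 = 1⊕1⊕0⊕0⊕0⊕0⊕0⊕0⊕1⊕1⊕1⊕1⊕1⊕1⊕1⊕0 = 1
s2: b2⊕b3⊕b6⊕b7⊕b10⊕b11⊕b14⊕b15⊕b18⊕b19⊕b22⊕b23⊕b26⊕b27⊕b30⊕b31 = 0⊕1⊕0⊕0⊕1⊕0⊕1⊕0⊕1⊕1⊕0⊕1⊕1⊕1⊕0⊕0 = 0
s4: b4⊕b5⊕b6⊕b7⊕b12⊕b13⊕b14⊕b15⊕b20⊕b21⊕b22⊕b23⊕b28⊕b29⊕b30⊕b31 = 1⊕0⊕0⊕0⊕0⊕0⊕1⊕0⊕1⊕1⊕0⊕1⊕1⊕1⊕0⊕0 = 1
s8: b8⊕b9⊕b10⊕b11⊕b12⊕b13⊕b14⊕b15⊕b24⊕b25⊕b26⊕b27⊕b28⊕b29⊕b30⊕b31 = 1⊕0⊕1⊕0⊕0⊕0⊕1⊕0⊕0⊕1⊕1⊕1⊕1⊕1⊕0⊕0 = 0
s16: b16⊕b17⊕b18⊕b19⊕b20⊕b21⊕b22⊕b23⊕b24⊕b25⊕b26⊕b27⊕b28⊕b29⊕b30⊕b31 = 1⊕1⊕1⊕1⊕1⊕1⊕0⊕1⊕0⊕1⊕1⊕1⊕1⊕1⊕0⊕0 = 0
Syndrome (s16...s1) = 00101 → position 5.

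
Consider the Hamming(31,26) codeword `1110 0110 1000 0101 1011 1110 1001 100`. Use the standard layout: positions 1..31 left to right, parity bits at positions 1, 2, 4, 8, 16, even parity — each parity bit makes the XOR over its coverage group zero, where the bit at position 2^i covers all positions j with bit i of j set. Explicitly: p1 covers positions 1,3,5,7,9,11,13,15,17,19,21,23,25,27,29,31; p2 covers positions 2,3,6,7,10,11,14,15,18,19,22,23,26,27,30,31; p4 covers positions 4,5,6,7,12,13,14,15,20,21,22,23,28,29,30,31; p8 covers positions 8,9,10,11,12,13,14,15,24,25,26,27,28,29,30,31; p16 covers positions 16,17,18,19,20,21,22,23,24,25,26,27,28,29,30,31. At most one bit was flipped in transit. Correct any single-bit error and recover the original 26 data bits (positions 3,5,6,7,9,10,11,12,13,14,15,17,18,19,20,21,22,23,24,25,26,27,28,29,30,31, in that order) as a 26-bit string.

10111001010101111101001100

s1: b1⊕b3⊕b5⊕b7⊕b9⊕b11⊕b13⊕b15⊕b17⊕b19⊕b21⊕b23⊕b25⊕b27⊕b29⊕b31 = 1⊕1⊕0⊕1⊕1⊕0⊕0⊕0⊕1⊕1⊕1⊕1⊕1⊕0⊕1⊕0 = 0
s2: b2⊕b3⊕b6⊕b7⊕b10⊕b11⊕b14⊕b15⊕b18⊕b19⊕b22⊕b23⊕b26⊕b27⊕b30⊕b31 = 1⊕1⊕1⊕1⊕0⊕0⊕1⊕0⊕0⊕1⊕1⊕1⊕0⊕0⊕0⊕0 = 0
s4: b4⊕b5⊕b6⊕b7⊕b12⊕b13⊕b14⊕b15⊕b20⊕b21⊕b22⊕b23⊕b28⊕b29⊕b30⊕b31 = 0⊕0⊕1⊕1⊕0⊕0⊕1⊕0⊕1⊕1⊕1⊕1⊕1⊕1⊕0⊕0 = 1
s8: b8⊕b9⊕b10⊕b11⊕b12⊕b13⊕b14⊕b15⊕b24⊕b25⊕b26⊕b27⊕b28⊕b29⊕b30⊕b31 = 0⊕1⊕0⊕0⊕0⊕0⊕1⊕0⊕0⊕1⊕0⊕0⊕1⊕1⊕0⊕0 = 1
s16: b16⊕b17⊕b18⊕b19⊕b20⊕b21⊕b22⊕b23⊕b24⊕b25⊕b26⊕b27⊕b28⊕b29⊕b30⊕b31 = 1⊕1⊕0⊕1⊕1⊕1⊕1⊕1⊕0⊕1⊕0⊕0⊕1⊕1⊕0⊕0 = 0
Syndrome (s16...s1) = 01100 → position 12.
Flip bit 12: corrected codeword = 1110011010010101101111101001100
Data bits at positions 3,5,6,7,9,10,11,12,13,14,15,17,18,19,20,21,22,23,24,25,26,27,28,29,30,31: 10111001010101111101001100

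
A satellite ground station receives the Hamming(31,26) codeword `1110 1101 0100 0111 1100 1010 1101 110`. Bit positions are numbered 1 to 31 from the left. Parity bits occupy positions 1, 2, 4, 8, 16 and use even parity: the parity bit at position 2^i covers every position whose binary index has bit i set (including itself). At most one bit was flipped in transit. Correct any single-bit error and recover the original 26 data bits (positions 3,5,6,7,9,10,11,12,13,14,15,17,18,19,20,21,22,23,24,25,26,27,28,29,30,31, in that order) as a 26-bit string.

s1: b1⊕b3⊕b5⊕b7⊕b9⊕b11⊕b13⊕b15⊕b17⊕b19⊕b21⊕b23⊕b25⊕b27⊕b29⊕b31 = 1⊕1⊕1⊕0⊕0⊕0⊕0⊕1⊕1⊕0⊕1⊕1⊕1⊕0⊕1⊕0 = 1
s2: b2⊕b3⊕b6⊕b7⊕b10⊕b11⊕b14⊕b15⊕b18⊕b19⊕b22⊕b23⊕b26⊕b27⊕b30⊕b31 = 1⊕1⊕1⊕0⊕1⊕0⊕1⊕1⊕1⊕0⊕0⊕1⊕1⊕0⊕1⊕0 = 0
s4: b4⊕b5⊕b6⊕b7⊕b12⊕b13⊕b14⊕b15⊕b20⊕b21⊕b22⊕b23⊕b28⊕b29⊕b30⊕b31 = 0⊕1⊕1⊕0⊕0⊕0⊕1⊕1⊕0⊕1⊕0⊕1⊕1⊕1⊕1⊕0 = 1
s8: b8⊕b9⊕b10⊕b11⊕b12⊕b13⊕b14⊕b15⊕b24⊕b25⊕b26⊕b27⊕b28⊕b29⊕b30⊕b31 = 1⊕0⊕1⊕0⊕0⊕0⊕1⊕1⊕0⊕1⊕1⊕0⊕1⊕1⊕1⊕0 = 1
s16: b16⊕b17⊕b18⊕b19⊕b20⊕b21⊕b22⊕b23⊕b24⊕b25⊕b26⊕b27⊕b28⊕b29⊕b30⊕b31 = 1⊕1⊕1⊕0⊕0⊕1⊕0⊕1⊕0⊕1⊕1⊕0⊕1⊕1⊕1⊕0 = 0
Syndrome (s16...s1) = 01101 → position 13.
Flip bit 13: corrected codeword = 1110110101001111110010101101110
Data bits at positions 3,5,6,7,9,10,11,12,13,14,15,17,18,19,20,21,22,23,24,25,26,27,28,29,30,31: 11100100111110010101101110

11100100111110010101101110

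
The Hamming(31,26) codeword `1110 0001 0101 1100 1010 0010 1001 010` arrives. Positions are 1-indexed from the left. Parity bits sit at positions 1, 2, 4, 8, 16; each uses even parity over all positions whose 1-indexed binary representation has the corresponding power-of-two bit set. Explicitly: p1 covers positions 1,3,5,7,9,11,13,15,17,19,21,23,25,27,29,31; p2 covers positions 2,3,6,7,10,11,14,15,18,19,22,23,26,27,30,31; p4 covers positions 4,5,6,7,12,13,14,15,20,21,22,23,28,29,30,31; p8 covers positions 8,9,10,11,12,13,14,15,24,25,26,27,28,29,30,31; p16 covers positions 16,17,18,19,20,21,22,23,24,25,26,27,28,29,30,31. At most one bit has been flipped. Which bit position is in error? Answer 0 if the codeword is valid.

3

s1: b1⊕b3⊕b5⊕b7⊕b9⊕b11⊕b13⊕b15⊕b17⊕b19⊕b21⊕b23⊕b25⊕b27⊕b29⊕b31 = 1⊕1⊕0⊕0⊕0⊕0⊕1⊕0⊕1⊕1⊕0⊕1⊕1⊕0⊕0⊕0 = 1
s2: b2⊕b3⊕b6⊕b7⊕b10⊕b11⊕b14⊕b15⊕b18⊕b19⊕b22⊕b23⊕b26⊕b27⊕b30⊕b31 = 1⊕1⊕0⊕0⊕1⊕0⊕1⊕0⊕0⊕1⊕0⊕1⊕0⊕0⊕1⊕0 = 1
s4: b4⊕b5⊕b6⊕b7⊕b12⊕b13⊕b14⊕b15⊕b20⊕b21⊕b22⊕b23⊕b28⊕b29⊕b30⊕b31 = 0⊕0⊕0⊕0⊕1⊕1⊕1⊕0⊕0⊕0⊕0⊕1⊕1⊕0⊕1⊕0 = 0
s8: b8⊕b9⊕b10⊕b11⊕b12⊕b13⊕b14⊕b15⊕b24⊕b25⊕b26⊕b27⊕b28⊕b29⊕b30⊕b31 = 1⊕0⊕1⊕0⊕1⊕1⊕1⊕0⊕0⊕1⊕0⊕0⊕1⊕0⊕1⊕0 = 0
s16: b16⊕b17⊕b18⊕b19⊕b20⊕b21⊕b22⊕b23⊕b24⊕b25⊕b26⊕b27⊕b28⊕b29⊕b30⊕b31 = 0⊕1⊕0⊕1⊕0⊕0⊕0⊕1⊕0⊕1⊕0⊕0⊕1⊕0⊕1⊕0 = 0
Syndrome (s16...s1) = 00011 → position 3.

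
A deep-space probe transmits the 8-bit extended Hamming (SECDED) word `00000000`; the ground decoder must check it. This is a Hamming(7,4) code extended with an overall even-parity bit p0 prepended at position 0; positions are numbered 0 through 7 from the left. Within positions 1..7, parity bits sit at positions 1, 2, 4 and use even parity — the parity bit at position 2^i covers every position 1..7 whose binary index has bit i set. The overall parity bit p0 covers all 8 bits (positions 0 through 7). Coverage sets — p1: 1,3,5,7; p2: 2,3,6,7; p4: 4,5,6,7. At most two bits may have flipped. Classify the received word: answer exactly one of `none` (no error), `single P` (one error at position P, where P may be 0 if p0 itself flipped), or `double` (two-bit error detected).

s1: b1⊕b3⊕b5⊕b7 = 0⊕0⊕0⊕0 = 0
s2: b2⊕b3⊕b6⊕b7 = 0⊕0⊕0⊕0 = 0
s4: b4⊕b5⊕b6⊕b7 = 0⊕0⊕0⊕0 = 0
Syndrome (s4...s1) = 000 → position 0 (no error).
Overall parity (XOR of all 8 bits, including p0): 0⊕0⊕0⊕0⊕0⊕0⊕0⊕0 = 0
Overall=0, syndrome position=0 → no error.

none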